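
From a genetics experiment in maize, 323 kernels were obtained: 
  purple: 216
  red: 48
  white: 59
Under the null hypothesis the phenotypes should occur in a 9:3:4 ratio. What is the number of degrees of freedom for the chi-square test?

A goodness-of-fit test with 3 phenotype classes has df = 3 − 1 = 2.

2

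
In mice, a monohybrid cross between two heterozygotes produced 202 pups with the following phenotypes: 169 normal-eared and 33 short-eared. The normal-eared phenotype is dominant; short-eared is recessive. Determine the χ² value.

8.086

For a monohybrid cross between heterozygotes with complete dominance, the expected phenotypic ratio is 3:1.
The 3:1 ratio has 4 parts, so with N = 202 the expected counts are:
  normal-eared: 202 × 3/4 = 151.5
  short-eared: 202 × 1/4 = 50.5
χ² = Σ (O − E)² / E
  normal-eared: (169 − 151.5)² / 151.5 = 2.0215
  short-eared: (33 − 50.5)² / 50.5 = 6.0644
χ² = 2.0215 + 6.0644 = 8.0859 ≈ 8.086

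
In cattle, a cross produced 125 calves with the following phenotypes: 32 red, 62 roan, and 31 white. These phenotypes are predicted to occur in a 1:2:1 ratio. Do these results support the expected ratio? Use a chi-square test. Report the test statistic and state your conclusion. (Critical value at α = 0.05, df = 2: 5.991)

0.024; consistent

Expected counts for N = 125 under a 1:2:1 ratio (total parts = 4):
  red: 125 × 1/4 = 31.25
  roan: 125 × 2/4 = 62.5
  white: 125 × 1/4 = 31.25
χ² = Σ (O − E)² / E
  red: (32 − 31.25)² / 31.25 = 0.0180
  roan: (62 − 62.5)² / 62.5 = 0.0040
  white: (31 − 31.25)² / 31.25 = 0.0020
χ² = 0.0180 + 0.0040 + 0.0020 = 0.024
Degrees of freedom = 3 − 1 = 2; critical value at α = 0.05 is 5.991.
Since 0.024 < 5.991, we fail to reject the null hypothesis — the data are consistent with the 1:2:1 ratio.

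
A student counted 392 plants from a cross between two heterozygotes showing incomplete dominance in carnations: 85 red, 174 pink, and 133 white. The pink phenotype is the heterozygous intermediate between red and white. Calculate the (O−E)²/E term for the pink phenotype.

With incomplete dominance, a heterozygote × heterozygote cross gives a 1:2:1 phenotypic ratio.
The 1:2:1 ratio has 4 parts, so with N = 392 the expected counts are:
  red: 392 × 1/4 = 98
  pink: 392 × 2/4 = 196
  white: 392 × 1/4 = 98
Contribution of pink: (174 − 196)² / 196 = 2.4694

2.469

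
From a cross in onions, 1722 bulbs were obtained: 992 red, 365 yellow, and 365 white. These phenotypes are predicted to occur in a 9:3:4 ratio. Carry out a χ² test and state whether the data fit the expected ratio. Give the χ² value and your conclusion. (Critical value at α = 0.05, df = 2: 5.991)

16.026; not consistent

Expected counts for N = 1722 under a 9:3:4 ratio (total parts = 16):
  red: 1722 × 9/16 = 968.625
  yellow: 1722 × 3/16 = 322.875
  white: 1722 × 4/16 = 430.5
χ² = Σ (O − E)² / E
  red: (992 − 968.625)² / 968.625 = 0.5641
  yellow: (365 − 322.875)² / 322.875 = 5.4960
  white: (365 − 430.5)² / 430.5 = 9.9657
χ² = 0.5641 + 5.4960 + 9.9657 = 16.0258 ≈ 16.026
Degrees of freedom = 3 − 1 = 2; critical value at α = 0.05 is 5.991.
Since 16.026 > 5.991, we reject the null hypothesis — the data do not fit the 9:3:4 ratio.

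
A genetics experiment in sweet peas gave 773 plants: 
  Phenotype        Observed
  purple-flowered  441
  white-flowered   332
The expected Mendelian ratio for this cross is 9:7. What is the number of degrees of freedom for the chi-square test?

1

A goodness-of-fit test with 2 phenotype classes has df = 2 − 1 = 1.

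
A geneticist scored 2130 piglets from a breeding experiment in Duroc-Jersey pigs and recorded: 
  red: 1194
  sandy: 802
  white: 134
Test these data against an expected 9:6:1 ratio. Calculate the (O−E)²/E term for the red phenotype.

Expected counts for N = 2130 under a 9:6:1 ratio (total parts = 16):
  red: 2130 × 9/16 = 1198.125
  sandy: 2130 × 6/16 = 798.75
  white: 2130 × 1/16 = 133.125
Contribution of red: (1194 − 1198.125)² / 1198.125 = 0.0142

0.014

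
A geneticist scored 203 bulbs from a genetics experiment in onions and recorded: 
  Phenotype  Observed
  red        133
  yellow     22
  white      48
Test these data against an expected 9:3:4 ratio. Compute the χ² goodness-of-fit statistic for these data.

Total ratio parts = 16. Expected numbers out of 203:
  red: 203 × 9/16 = 114.1875
  yellow: 203 × 3/16 = 38.0625
  white: 203 × 4/16 = 50.75
χ² = Σ (O − E)² / E
  red: (133 − 114.1875)² / 114.1875 = 3.0994
  yellow: (22 − 38.0625)² / 38.0625 = 6.7784
  white: (48 − 50.75)² / 50.75 = 0.1490
χ² = 3.0994 + 6.7784 + 0.1490 = 10.0268 ≈ 10.027

10.027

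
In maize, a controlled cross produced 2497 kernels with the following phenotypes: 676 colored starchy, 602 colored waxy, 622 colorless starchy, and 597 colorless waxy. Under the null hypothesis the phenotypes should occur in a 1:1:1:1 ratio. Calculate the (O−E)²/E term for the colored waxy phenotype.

0.793

The 1:1:1:1 ratio has 4 parts, so with N = 2497 the expected counts are:
  colored starchy: 2497 × 1/4 = 624.25
  colored waxy: 2497 × 1/4 = 624.25
  colorless starchy: 2497 × 1/4 = 624.25
  colorless waxy: 2497 × 1/4 = 624.25
Contribution of colored waxy: (602 − 624.25)² / 624.25 = 0.7931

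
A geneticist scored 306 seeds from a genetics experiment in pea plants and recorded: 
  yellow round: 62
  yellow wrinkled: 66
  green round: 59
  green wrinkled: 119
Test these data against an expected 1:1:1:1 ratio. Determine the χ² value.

Expected counts for N = 306 under a 1:1:1:1 ratio (total parts = 4):
  yellow round: 306 × 1/4 = 76.5
  yellow wrinkled: 306 × 1/4 = 76.5
  green round: 306 × 1/4 = 76.5
  green wrinkled: 306 × 1/4 = 76.5
χ² = Σ (O − E)² / E
  yellow round: (62 − 76.5)² / 76.5 = 2.7484
  yellow wrinkled: (66 − 76.5)² / 76.5 = 1.4412
  green round: (59 − 76.5)² / 76.5 = 4.0033
  green wrinkled: (119 − 76.5)² / 76.5 = 23.6111
χ² = 2.7484 + 1.4412 + 4.0033 + 23.6111 = 31.804

31.804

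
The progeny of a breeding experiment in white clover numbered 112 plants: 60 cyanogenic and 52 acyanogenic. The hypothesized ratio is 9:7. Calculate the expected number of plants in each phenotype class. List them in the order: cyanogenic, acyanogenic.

63, 49

The 9:7 ratio has 16 parts, so with N = 112 the expected counts are:
  cyanogenic: 112 × 9/16 = 63
  acyanogenic: 112 × 7/16 = 49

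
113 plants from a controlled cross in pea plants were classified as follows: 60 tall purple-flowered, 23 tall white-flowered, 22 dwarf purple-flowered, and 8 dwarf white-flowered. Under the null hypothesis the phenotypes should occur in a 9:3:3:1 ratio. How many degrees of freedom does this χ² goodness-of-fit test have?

A goodness-of-fit test with 4 phenotype classes has df = 4 − 1 = 3.

3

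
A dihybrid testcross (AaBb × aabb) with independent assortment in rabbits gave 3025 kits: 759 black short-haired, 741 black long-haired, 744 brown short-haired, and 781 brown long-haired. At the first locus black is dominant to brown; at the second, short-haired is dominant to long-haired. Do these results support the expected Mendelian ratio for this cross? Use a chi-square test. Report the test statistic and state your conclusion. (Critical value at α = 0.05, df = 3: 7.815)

1.326; consistent

A dihybrid testcross with independent assortment gives a 1:1:1:1 ratio.
Expected counts for N = 3025 under a 1:1:1:1 ratio (total parts = 4):
  black short-haired: 3025 × 1/4 = 756.25
  black long-haired: 3025 × 1/4 = 756.25
  brown short-haired: 3025 × 1/4 = 756.25
  brown long-haired: 3025 × 1/4 = 756.25
χ² = Σ (O − E)² / E
  black short-haired: (759 − 756.25)² / 756.25 = 0.0100
  black long-haired: (741 − 756.25)² / 756.25 = 0.3075
  brown short-haired: (744 − 756.25)² / 756.25 = 0.1984
  brown long-haired: (781 − 756.25)² / 756.25 = 0.8100
χ² = 0.0100 + 0.3075 + 0.1984 + 0.8100 = 1.3259 ≈ 1.326
Degrees of freedom = 4 − 1 = 3; critical value at α = 0.05 is 7.815.
Since 1.326 < 7.815, we fail to reject the null hypothesis — the data are consistent with the 1:1:1:1 ratio.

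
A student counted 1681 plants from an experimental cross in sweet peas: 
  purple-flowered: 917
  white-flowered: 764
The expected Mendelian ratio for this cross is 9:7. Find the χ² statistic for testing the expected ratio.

1.972

Expected counts for N = 1681 under a 9:7 ratio (total parts = 16):
  purple-flowered: 1681 × 9/16 = 945.5625
  white-flowered: 1681 × 7/16 = 735.4375
χ² = Σ (O − E)² / E
  purple-flowered: (917 − 945.5625)² / 945.5625 = 0.8628
  white-flowered: (764 − 735.4375)² / 735.4375 = 1.1093
χ² = 0.8628 + 1.1093 = 1.9721 ≈ 1.972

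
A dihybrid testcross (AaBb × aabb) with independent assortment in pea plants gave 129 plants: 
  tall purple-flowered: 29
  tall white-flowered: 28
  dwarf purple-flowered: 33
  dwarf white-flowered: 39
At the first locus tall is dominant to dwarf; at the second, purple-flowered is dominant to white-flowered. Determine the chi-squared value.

2.318

A dihybrid testcross with independent assortment gives a 1:1:1:1 ratio.
The 1:1:1:1 ratio has 4 parts, so with N = 129 the expected counts are:
  tall purple-flowered: 129 × 1/4 = 32.25
  tall white-flowered: 129 × 1/4 = 32.25
  dwarf purple-flowered: 129 × 1/4 = 32.25
  dwarf white-flowered: 129 × 1/4 = 32.25
χ² = Σ (O − E)² / E
  tall purple-flowered: (29 − 32.25)² / 32.25 = 0.3275
  tall white-flowered: (28 − 32.25)² / 32.25 = 0.5601
  dwarf purple-flowered: (33 − 32.25)² / 32.25 = 0.0174
  dwarf white-flowered: (39 − 32.25)² / 32.25 = 1.4128
χ² = 0.3275 + 0.5601 + 0.0174 + 1.4128 = 2.3178 ≈ 2.318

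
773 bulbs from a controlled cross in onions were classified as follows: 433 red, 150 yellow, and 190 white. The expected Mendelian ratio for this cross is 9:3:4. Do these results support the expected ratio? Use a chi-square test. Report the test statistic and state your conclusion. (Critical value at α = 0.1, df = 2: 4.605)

0.239; consistent

Total ratio parts = 16. Expected numbers out of 773:
  red: 773 × 9/16 = 434.8125
  yellow: 773 × 3/16 = 144.9375
  white: 773 × 4/16 = 193.25
χ² = Σ (O − E)² / E
  red: (433 − 434.8125)² / 434.8125 = 0.0076
  yellow: (150 − 144.9375)² / 144.9375 = 0.1768
  white: (190 − 193.25)² / 193.25 = 0.0547
χ² = 0.0076 + 0.1768 + 0.0547 = 0.2391 ≈ 0.239
Degrees of freedom = 3 − 1 = 2; critical value at α = 0.1 is 4.605.
Since 0.239 < 4.605, we fail to reject the null hypothesis — the data are consistent with the 9:3:4 ratio.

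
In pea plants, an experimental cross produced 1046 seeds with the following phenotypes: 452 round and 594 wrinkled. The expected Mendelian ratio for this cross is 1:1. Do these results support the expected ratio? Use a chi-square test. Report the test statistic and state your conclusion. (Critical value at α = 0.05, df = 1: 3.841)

The 1:1 ratio has 2 parts, so with N = 1046 the expected counts are:
  round: 1046 × 1/2 = 523
  wrinkled: 1046 × 1/2 = 523
χ² = Σ (O − E)² / E
  round: (452 − 523)² / 523 = 9.6386
  wrinkled: (594 − 523)² / 523 = 9.6386
χ² = 9.6386 + 9.6386 = 19.2772 ≈ 19.277
Degrees of freedom = 2 − 1 = 1; critical value at α = 0.05 is 3.841.
Since 19.277 > 3.841, we reject the null hypothesis — the data do not fit the 1:1 ratio.

19.277; not consistent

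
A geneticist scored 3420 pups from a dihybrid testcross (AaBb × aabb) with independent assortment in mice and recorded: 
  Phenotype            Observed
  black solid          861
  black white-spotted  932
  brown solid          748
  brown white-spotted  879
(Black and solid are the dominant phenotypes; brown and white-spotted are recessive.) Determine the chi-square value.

21.041

A dihybrid testcross with independent assortment gives a 1:1:1:1 ratio.
The 1:1:1:1 ratio has 4 parts, so with N = 3420 the expected counts are:
  black solid: 3420 × 1/4 = 855
  black white-spotted: 3420 × 1/4 = 855
  brown solid: 3420 × 1/4 = 855
  brown white-spotted: 3420 × 1/4 = 855
χ² = Σ (O − E)² / E
  black solid: (861 − 855)² / 855 = 0.0421
  black white-spotted: (932 − 855)² / 855 = 6.9345
  brown solid: (748 − 855)² / 855 = 13.3906
  brown white-spotted: (879 − 855)² / 855 = 0.6737
χ² = 0.0421 + 6.9345 + 13.3906 + 0.6737 = 21.0409 ≈ 21.041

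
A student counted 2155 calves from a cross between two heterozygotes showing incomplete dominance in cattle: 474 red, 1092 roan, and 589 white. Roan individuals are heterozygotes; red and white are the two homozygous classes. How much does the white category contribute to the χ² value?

With incomplete dominance, a heterozygote × heterozygote cross gives a 1:2:1 phenotypic ratio.
Expected counts for N = 2155 under a 1:2:1 ratio (total parts = 4):
  red: 2155 × 1/4 = 538.75
  roan: 2155 × 2/4 = 1077.5
  white: 2155 × 1/4 = 538.75
Contribution of white: (589 − 538.75)² / 538.75 = 4.6869

4.687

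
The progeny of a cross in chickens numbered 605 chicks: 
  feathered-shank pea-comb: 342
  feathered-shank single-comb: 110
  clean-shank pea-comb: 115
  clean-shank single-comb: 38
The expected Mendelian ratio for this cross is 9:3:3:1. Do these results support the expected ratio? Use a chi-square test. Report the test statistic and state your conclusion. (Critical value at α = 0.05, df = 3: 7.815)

0.135; consistent

The 9:3:3:1 ratio has 16 parts, so with N = 605 the expected counts are:
  feathered-shank pea-comb: 605 × 9/16 = 340.3125
  feathered-shank single-comb: 605 × 3/16 = 113.4375
  clean-shank pea-comb: 605 × 3/16 = 113.4375
  clean-shank single-comb: 605 × 1/16 = 37.8125
χ² = Σ (O − E)² / E
  feathered-shank pea-comb: (342 − 340.3125)² / 340.3125 = 0.0084
  feathered-shank single-comb: (110 − 113.4375)² / 113.4375 = 0.1042
  clean-shank pea-comb: (115 − 113.4375)² / 113.4375 = 0.0215
  clean-shank single-comb: (38 − 37.8125)² / 37.8125 = 0.0009
χ² = 0.0084 + 0.1042 + 0.0215 + 0.0009 = 0.135
Degrees of freedom = 4 − 1 = 3; critical value at α = 0.05 is 7.815.
Since 0.135 < 7.815, we fail to reject the null hypothesis — the data are consistent with the 9:3:3:1 ratio.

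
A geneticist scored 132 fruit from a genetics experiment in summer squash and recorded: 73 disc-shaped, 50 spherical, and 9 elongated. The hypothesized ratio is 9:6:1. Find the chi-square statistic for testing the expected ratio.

0.094

Under the 9:6:1 hypothesis (Σ ratio = 16, N = 132):
  disc-shaped: 132 × 9/16 = 74.25
  spherical: 132 × 6/16 = 49.5
  elongated: 132 × 1/16 = 8.25
χ² = Σ (O − E)² / E
  disc-shaped: (73 − 74.25)² / 74.25 = 0.0210
  spherical: (50 − 49.5)² / 49.5 = 0.0051
  elongated: (9 − 8.25)² / 8.25 = 0.0682
χ² = 0.0210 + 0.0051 + 0.0682 = 0.0943 ≈ 0.094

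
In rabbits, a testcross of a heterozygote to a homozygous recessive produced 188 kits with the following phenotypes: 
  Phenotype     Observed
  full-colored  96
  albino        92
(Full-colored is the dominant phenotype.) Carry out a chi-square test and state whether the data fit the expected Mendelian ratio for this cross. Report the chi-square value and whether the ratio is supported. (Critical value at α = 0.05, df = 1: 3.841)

0.085; consistent

A testcross of a heterozygote (Aa × aa) gives a 1:1 phenotypic ratio.
The 1:1 ratio has 2 parts, so with N = 188 the expected counts are:
  full-colored: 188 × 1/2 = 94
  albino: 188 × 1/2 = 94
χ² = Σ (O − E)² / E
  full-colored: (96 − 94)² / 94 = 0.0426
  albino: (92 − 94)² / 94 = 0.0426
χ² = 0.0426 + 0.0426 = 0.0852 ≈ 0.085
Degrees of freedom = 2 − 1 = 1; critical value at α = 0.05 is 3.841.
Since 0.085 < 3.841, we fail to reject the null hypothesis — the data are consistent with the 1:1 ratio.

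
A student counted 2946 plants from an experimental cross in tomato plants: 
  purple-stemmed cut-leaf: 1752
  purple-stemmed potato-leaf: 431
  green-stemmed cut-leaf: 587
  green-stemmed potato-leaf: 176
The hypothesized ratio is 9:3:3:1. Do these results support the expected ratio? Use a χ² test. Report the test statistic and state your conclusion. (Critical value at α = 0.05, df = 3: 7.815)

The 9:3:3:1 ratio has 16 parts, so with N = 2946 the expected counts are:
  purple-stemmed cut-leaf: 2946 × 9/16 = 1657.125
  purple-stemmed potato-leaf: 2946 × 3/16 = 552.375
  green-stemmed cut-leaf: 2946 × 3/16 = 552.375
  green-stemmed potato-leaf: 2946 × 1/16 = 184.125
χ² = Σ (O − E)² / E
  purple-stemmed cut-leaf: (1752 − 1657.125)² / 1657.125 = 5.4319
  purple-stemmed potato-leaf: (431 − 552.375)² / 552.375 = 26.6701
  green-stemmed cut-leaf: (587 − 552.375)² / 552.375 = 2.1704
  green-stemmed potato-leaf: (176 − 184.125)² / 184.125 = 0.3585
χ² = 5.4319 + 26.6701 + 2.1704 + 0.3585 = 34.6309 ≈ 34.631
Degrees of freedom = 4 − 1 = 3; critical value at α = 0.05 is 7.815.
Since 34.631 > 7.815, we reject the null hypothesis — the data do not fit the 9:3:3:1 ratio.

34.631; not consistent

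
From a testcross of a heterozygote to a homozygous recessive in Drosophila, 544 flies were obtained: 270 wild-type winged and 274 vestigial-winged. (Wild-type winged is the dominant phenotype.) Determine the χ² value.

A testcross of a heterozygote (Aa × aa) gives a 1:1 phenotypic ratio.
Total ratio parts = 2. Expected numbers out of 544:
  wild-type winged: 544 × 1/2 = 272
  vestigial-winged: 544 × 1/2 = 272
χ² = Σ (O − E)² / E
  wild-type winged: (270 − 272)² / 272 = 0.0147
  vestigial-winged: (274 − 272)² / 272 = 0.0147
χ² = 0.0147 + 0.0147 = 0.0294 ≈ 0.029

0.029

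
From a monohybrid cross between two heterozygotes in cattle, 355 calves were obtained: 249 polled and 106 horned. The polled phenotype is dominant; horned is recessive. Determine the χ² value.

4.470

For a monohybrid cross between heterozygotes with complete dominance, the expected phenotypic ratio is 3:1.
Expected counts for N = 355 under a 3:1 ratio (total parts = 4):
  polled: 355 × 3/4 = 266.25
  horned: 355 × 1/4 = 88.75
χ² = Σ (O − E)² / E
  polled: (249 − 266.25)² / 266.25 = 1.1176
  horned: (106 − 88.75)² / 88.75 = 3.3528
χ² = 1.1176 + 3.3528 = 4.4704 ≈ 4.470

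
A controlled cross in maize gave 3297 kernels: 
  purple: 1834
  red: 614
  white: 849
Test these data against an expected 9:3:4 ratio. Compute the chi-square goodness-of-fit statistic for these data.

Expected counts for N = 3297 under a 9:3:4 ratio (total parts = 16):
  purple: 3297 × 9/16 = 1854.5625
  red: 3297 × 3/16 = 618.1875
  white: 3297 × 4/16 = 824.25
χ² = Σ (O − E)² / E
  purple: (1834 − 1854.5625)² / 1854.5625 = 0.2280
  red: (614 − 618.1875)² / 618.1875 = 0.0284
  white: (849 − 824.25)² / 824.25 = 0.7432
χ² = 0.2280 + 0.0284 + 0.7432 = 0.9996 ≈ 1.000

1.000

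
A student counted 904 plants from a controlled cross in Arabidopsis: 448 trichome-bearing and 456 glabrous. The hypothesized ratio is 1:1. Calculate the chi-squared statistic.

Expected counts for N = 904 under a 1:1 ratio (total parts = 2):
  trichome-bearing: 904 × 1/2 = 452
  glabrous: 904 × 1/2 = 452
χ² = Σ (O − E)² / E
  trichome-bearing: (448 − 452)² / 452 = 0.0354
  glabrous: (456 − 452)² / 452 = 0.0354
χ² = 0.0354 + 0.0354 = 0.0708 ≈ 0.071

0.071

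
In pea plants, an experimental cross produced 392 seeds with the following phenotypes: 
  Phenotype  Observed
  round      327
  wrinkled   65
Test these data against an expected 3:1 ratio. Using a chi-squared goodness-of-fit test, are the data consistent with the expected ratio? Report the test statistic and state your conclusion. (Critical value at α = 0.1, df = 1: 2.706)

14.816; not consistent

Total ratio parts = 4. Expected numbers out of 392:
  round: 392 × 3/4 = 294
  wrinkled: 392 × 1/4 = 98
χ² = Σ (O − E)² / E
  round: (327 − 294)² / 294 = 3.7041
  wrinkled: (65 − 98)² / 98 = 11.1122
χ² = 3.7041 + 11.1122 = 14.8163 ≈ 14.816
Degrees of freedom = 2 − 1 = 1; critical value at α = 0.1 is 2.706.
Since 14.816 > 2.706, we reject the null hypothesis — the data do not fit the 3:1 ratio.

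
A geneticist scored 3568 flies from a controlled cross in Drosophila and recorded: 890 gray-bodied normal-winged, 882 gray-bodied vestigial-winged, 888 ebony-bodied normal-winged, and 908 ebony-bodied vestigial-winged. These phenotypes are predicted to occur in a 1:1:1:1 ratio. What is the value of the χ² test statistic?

0.422

The 1:1:1:1 ratio has 4 parts, so with N = 3568 the expected counts are:
  gray-bodied normal-winged: 3568 × 1/4 = 892
  gray-bodied vestigial-winged: 3568 × 1/4 = 892
  ebony-bodied normal-winged: 3568 × 1/4 = 892
  ebony-bodied vestigial-winged: 3568 × 1/4 = 892
χ² = Σ (O − E)² / E
  gray-bodied normal-winged: (890 − 892)² / 892 = 0.0045
  gray-bodied vestigial-winged: (882 − 892)² / 892 = 0.1121
  ebony-bodied normal-winged: (888 − 892)² / 892 = 0.0179
  ebony-bodied vestigial-winged: (908 − 892)² / 892 = 0.2870
χ² = 0.0045 + 0.1121 + 0.0179 + 0.2870 = 0.4215 ≈ 0.422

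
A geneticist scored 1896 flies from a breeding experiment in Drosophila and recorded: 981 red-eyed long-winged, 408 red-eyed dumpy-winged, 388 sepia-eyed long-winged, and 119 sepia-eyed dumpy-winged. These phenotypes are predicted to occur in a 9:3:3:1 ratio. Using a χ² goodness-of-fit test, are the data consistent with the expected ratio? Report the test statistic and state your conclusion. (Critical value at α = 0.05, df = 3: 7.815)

17.581; not consistent

Expected counts for N = 1896 under a 9:3:3:1 ratio (total parts = 16):
  red-eyed long-winged: 1896 × 9/16 = 1066.5
  red-eyed dumpy-winged: 1896 × 3/16 = 355.5
  sepia-eyed long-winged: 1896 × 3/16 = 355.5
  sepia-eyed dumpy-winged: 1896 × 1/16 = 118.5
χ² = Σ (O − E)² / E
  red-eyed long-winged: (981 − 1066.5)² / 1066.5 = 6.8544
  red-eyed dumpy-winged: (408 − 355.5)² / 355.5 = 7.7532
  sepia-eyed long-winged: (388 − 355.5)² / 355.5 = 2.9712
  sepia-eyed dumpy-winged: (119 − 118.5)² / 118.5 = 0.0021
χ² = 6.8544 + 7.7532 + 2.9712 + 0.0021 = 17.5809 ≈ 17.581
Degrees of freedom = 4 − 1 = 3; critical value at α = 0.05 is 7.815.
Since 17.581 > 7.815, we reject the null hypothesis — the data do not fit the 9:3:3:1 ratio.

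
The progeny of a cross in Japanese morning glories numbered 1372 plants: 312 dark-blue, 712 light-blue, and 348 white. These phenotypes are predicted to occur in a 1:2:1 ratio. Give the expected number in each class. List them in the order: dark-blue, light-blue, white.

Under the 1:2:1 hypothesis (Σ ratio = 4, N = 1372):
  dark-blue: 1372 × 1/4 = 343
  light-blue: 1372 × 2/4 = 686
  white: 1372 × 1/4 = 343

343, 686, 343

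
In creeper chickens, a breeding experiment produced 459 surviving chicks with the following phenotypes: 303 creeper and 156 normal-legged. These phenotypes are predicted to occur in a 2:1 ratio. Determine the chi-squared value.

0.088

The 2:1 ratio has 3 parts, so with N = 459 the expected counts are:
  creeper: 459 × 2/3 = 306
  normal-legged: 459 × 1/3 = 153
χ² = Σ (O − E)² / E
  creeper: (303 − 306)² / 306 = 0.0294
  normal-legged: (156 − 153)² / 153 = 0.0588
χ² = 0.0294 + 0.0588 = 0.0882 ≈ 0.088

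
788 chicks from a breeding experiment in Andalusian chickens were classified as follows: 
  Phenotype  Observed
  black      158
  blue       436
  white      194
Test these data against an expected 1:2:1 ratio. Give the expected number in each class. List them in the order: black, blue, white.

197, 394, 197

The 1:2:1 ratio has 4 parts, so with N = 788 the expected counts are:
  black: 788 × 1/4 = 197
  blue: 788 × 2/4 = 394
  white: 788 × 1/4 = 197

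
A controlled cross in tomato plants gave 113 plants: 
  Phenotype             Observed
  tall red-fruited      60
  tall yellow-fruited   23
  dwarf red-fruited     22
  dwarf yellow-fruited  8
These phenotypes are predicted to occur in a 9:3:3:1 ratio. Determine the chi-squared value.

0.510

Under the 9:3:3:1 hypothesis (Σ ratio = 16, N = 113):
  tall red-fruited: 113 × 9/16 = 63.5625
  tall yellow-fruited: 113 × 3/16 = 21.1875
  dwarf red-fruited: 113 × 3/16 = 21.1875
  dwarf yellow-fruited: 113 × 1/16 = 7.0625
χ² = Σ (O − E)² / E
  tall red-fruited: (60 − 63.5625)² / 63.5625 = 0.1997
  tall yellow-fruited: (23 − 21.1875)² / 21.1875 = 0.1551
  dwarf red-fruited: (22 − 21.1875)² / 21.1875 = 0.0312
  dwarf yellow-fruited: (8 − 7.0625)² / 7.0625 = 0.1244
χ² = 0.1997 + 0.1551 + 0.0312 + 0.1244 = 0.5104 ≈ 0.510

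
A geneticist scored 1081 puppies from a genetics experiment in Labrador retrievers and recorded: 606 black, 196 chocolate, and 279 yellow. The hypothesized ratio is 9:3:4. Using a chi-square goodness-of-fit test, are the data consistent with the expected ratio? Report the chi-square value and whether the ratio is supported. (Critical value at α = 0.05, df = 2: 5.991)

0.511; consistent

Expected counts for N = 1081 under a 9:3:4 ratio (total parts = 16):
  black: 1081 × 9/16 = 608.0625
  chocolate: 1081 × 3/16 = 202.6875
  yellow: 1081 × 4/16 = 270.25
χ² = Σ (O − E)² / E
  black: (606 − 608.0625)² / 608.0625 = 0.0070
  chocolate: (196 − 202.6875)² / 202.6875 = 0.2206
  yellow: (279 − 270.25)² / 270.25 = 0.2833
χ² = 0.0070 + 0.2206 + 0.2833 = 0.5109 ≈ 0.511
Degrees of freedom = 3 − 1 = 2; critical value at α = 0.05 is 5.991.
Since 0.511 < 5.991, we fail to reject the null hypothesis — the data are consistent with the 9:3:4 ratio.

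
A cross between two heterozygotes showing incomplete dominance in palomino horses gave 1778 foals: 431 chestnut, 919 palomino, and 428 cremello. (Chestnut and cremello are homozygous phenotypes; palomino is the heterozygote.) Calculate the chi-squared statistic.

2.035

With incomplete dominance, a heterozygote × heterozygote cross gives a 1:2:1 phenotypic ratio.
Under the 1:2:1 hypothesis (Σ ratio = 4, N = 1778):
  chestnut: 1778 × 1/4 = 444.5
  palomino: 1778 × 2/4 = 889
  cremello: 1778 × 1/4 = 444.5
χ² = Σ (O − E)² / E
  chestnut: (431 − 444.5)² / 444.5 = 0.4100
  palomino: (919 − 889)² / 889 = 1.0124
  cremello: (428 − 444.5)² / 444.5 = 0.6125
χ² = 0.4100 + 1.0124 + 0.6125 = 2.0349 ≈ 2.035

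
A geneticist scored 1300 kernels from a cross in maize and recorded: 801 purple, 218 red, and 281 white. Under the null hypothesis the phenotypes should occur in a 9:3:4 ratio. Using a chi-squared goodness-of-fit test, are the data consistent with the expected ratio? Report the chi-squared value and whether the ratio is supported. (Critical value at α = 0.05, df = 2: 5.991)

The 9:3:4 ratio has 16 parts, so with N = 1300 the expected counts are:
  purple: 1300 × 9/16 = 731.25
  red: 1300 × 3/16 = 243.75
  white: 1300 × 4/16 = 325
χ² = Σ (O − E)² / E
  purple: (801 − 731.25)² / 731.25 = 6.6531
  red: (218 − 243.75)² / 243.75 = 2.7203
  white: (281 − 325)² / 325 = 5.9569
χ² = 6.6531 + 2.7203 + 5.9569 = 15.3303 ≈ 15.330
Degrees of freedom = 3 − 1 = 2; critical value at α = 0.05 is 5.991.
Since 15.330 > 5.991, we reject the null hypothesis — the data do not fit the 9:3:4 ratio.

15.330; not consistent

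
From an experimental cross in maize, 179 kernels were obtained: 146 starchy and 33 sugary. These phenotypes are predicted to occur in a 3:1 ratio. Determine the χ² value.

The 3:1 ratio has 4 parts, so with N = 179 the expected counts are:
  starchy: 179 × 3/4 = 134.25
  sugary: 179 × 1/4 = 44.75
χ² = Σ (O − E)² / E
  starchy: (146 − 134.25)² / 134.25 = 1.0284
  sugary: (33 − 44.75)² / 44.75 = 3.0852
χ² = 1.0284 + 3.0852 = 4.1136 ≈ 4.114

4.114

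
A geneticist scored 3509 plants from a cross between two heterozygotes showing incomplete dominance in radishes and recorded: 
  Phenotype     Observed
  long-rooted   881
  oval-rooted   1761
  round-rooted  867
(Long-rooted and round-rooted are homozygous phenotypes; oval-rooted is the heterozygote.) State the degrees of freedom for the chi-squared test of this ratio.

With incomplete dominance, a heterozygote × heterozygote cross gives a 1:2:1 phenotypic ratio.
A goodness-of-fit test with 3 phenotype classes has df = 3 − 1 = 2.

2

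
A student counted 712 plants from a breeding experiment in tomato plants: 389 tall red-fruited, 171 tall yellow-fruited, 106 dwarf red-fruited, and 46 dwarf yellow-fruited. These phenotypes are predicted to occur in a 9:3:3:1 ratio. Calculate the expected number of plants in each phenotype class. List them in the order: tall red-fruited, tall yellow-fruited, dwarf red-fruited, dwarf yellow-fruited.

400.5, 133.5, 133.5, 44.5

The 9:3:3:1 ratio has 16 parts, so with N = 712 the expected counts are:
  tall red-fruited: 712 × 9/16 = 400.5
  tall yellow-fruited: 712 × 3/16 = 133.5
  dwarf red-fruited: 712 × 3/16 = 133.5
  dwarf yellow-fruited: 712 × 1/16 = 44.5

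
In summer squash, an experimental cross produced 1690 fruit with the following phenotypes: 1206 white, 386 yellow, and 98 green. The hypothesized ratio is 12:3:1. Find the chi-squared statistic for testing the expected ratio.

18.614

The 12:3:1 ratio has 16 parts, so with N = 1690 the expected counts are:
  white: 1690 × 12/16 = 1267.5
  yellow: 1690 × 3/16 = 316.875
  green: 1690 × 1/16 = 105.625
χ² = Σ (O − E)² / E
  white: (1206 − 1267.5)² / 1267.5 = 2.9840
  yellow: (386 − 316.875)² / 316.875 = 15.0793
  green: (98 − 105.625)² / 105.625 = 0.5504
χ² = 2.9840 + 15.0793 + 0.5504 = 18.6137 ≈ 18.614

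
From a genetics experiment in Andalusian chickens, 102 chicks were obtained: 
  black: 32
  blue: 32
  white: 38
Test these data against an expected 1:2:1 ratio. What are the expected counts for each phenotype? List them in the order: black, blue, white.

25.5, 51, 25.5

Total ratio parts = 4. Expected numbers out of 102:
  black: 102 × 1/4 = 25.5
  blue: 102 × 2/4 = 51
  white: 102 × 1/4 = 25.5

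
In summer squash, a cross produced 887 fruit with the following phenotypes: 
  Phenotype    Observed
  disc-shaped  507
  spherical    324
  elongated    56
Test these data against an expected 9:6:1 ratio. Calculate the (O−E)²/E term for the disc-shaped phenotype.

0.130

Under the 9:6:1 hypothesis (Σ ratio = 16, N = 887):
  disc-shaped: 887 × 9/16 = 498.9375
  spherical: 887 × 6/16 = 332.625
  elongated: 887 × 1/16 = 55.4375
Contribution of disc-shaped: (507 − 498.9375)² / 498.9375 = 0.1303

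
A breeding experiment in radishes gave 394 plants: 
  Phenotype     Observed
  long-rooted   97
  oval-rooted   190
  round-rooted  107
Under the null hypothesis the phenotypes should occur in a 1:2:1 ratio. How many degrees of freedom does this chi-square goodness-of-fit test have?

A goodness-of-fit test with 3 phenotype classes has df = 3 − 1 = 2.

2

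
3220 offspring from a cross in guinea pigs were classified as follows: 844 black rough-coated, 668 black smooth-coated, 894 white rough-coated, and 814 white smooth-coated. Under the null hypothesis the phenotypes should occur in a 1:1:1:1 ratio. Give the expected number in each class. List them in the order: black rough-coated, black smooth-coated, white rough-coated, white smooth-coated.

Under the 1:1:1:1 hypothesis (Σ ratio = 4, N = 3220):
  black rough-coated: 3220 × 1/4 = 805
  black smooth-coated: 3220 × 1/4 = 805
  white rough-coated: 3220 × 1/4 = 805
  white smooth-coated: 3220 × 1/4 = 805

805, 805, 805, 805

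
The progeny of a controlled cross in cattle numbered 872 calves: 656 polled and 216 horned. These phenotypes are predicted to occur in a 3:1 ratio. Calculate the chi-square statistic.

Under the 3:1 hypothesis (Σ ratio = 4, N = 872):
  polled: 872 × 3/4 = 654
  horned: 872 × 1/4 = 218
χ² = Σ (O − E)² / E
  polled: (656 − 654)² / 654 = 0.0061
  horned: (216 − 218)² / 218 = 0.0183
χ² = 0.0061 + 0.0183 = 0.0244 ≈ 0.024

0.024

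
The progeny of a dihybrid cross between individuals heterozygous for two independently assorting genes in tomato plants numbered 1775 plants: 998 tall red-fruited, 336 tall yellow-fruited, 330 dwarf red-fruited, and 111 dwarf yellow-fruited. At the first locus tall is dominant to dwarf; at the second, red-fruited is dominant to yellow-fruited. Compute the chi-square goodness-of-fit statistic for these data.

0.055

A dihybrid F₂ with independent assortment and complete dominance at both loci gives a 9:3:3:1 phenotypic ratio.
Under the 9:3:3:1 hypothesis (Σ ratio = 16, N = 1775):
  tall red-fruited: 1775 × 9/16 = 998.4375
  tall yellow-fruited: 1775 × 3/16 = 332.8125
  dwarf red-fruited: 1775 × 3/16 = 332.8125
  dwarf yellow-fruited: 1775 × 1/16 = 110.9375
χ² = Σ (O − E)² / E
  tall red-fruited: (998 − 998.4375)² / 998.4375 = 0.0002
  tall yellow-fruited: (336 − 332.8125)² / 332.8125 = 0.0305
  dwarf red-fruited: (330 − 332.8125)² / 332.8125 = 0.0238
  dwarf yellow-fruited: (111 − 110.9375)² / 110.9375 = 0.0000
χ² = 0.0002 + 0.0305 + 0.0238 + 0.0000 = 0.0545 ≈ 0.055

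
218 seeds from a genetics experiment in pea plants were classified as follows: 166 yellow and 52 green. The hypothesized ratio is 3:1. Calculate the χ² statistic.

0.153

The 3:1 ratio has 4 parts, so with N = 218 the expected counts are:
  yellow: 218 × 3/4 = 163.5
  green: 218 × 1/4 = 54.5
χ² = Σ (O − E)² / E
  yellow: (166 − 163.5)² / 163.5 = 0.0382
  green: (52 − 54.5)² / 54.5 = 0.1147
χ² = 0.0382 + 0.1147 = 0.1529 ≈ 0.153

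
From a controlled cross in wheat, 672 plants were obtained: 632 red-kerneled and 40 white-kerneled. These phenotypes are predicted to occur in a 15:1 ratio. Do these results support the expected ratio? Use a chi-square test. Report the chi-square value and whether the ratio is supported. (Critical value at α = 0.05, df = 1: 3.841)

0.102; consistent

Under the 15:1 hypothesis (Σ ratio = 16, N = 672):
  red-kerneled: 672 × 15/16 = 630
  white-kerneled: 672 × 1/16 = 42
χ² = Σ (O − E)² / E
  red-kerneled: (632 − 630)² / 630 = 0.0063
  white-kerneled: (40 − 42)² / 42 = 0.0952
χ² = 0.0063 + 0.0952 = 0.1015 ≈ 0.102
Degrees of freedom = 2 − 1 = 1; critical value at α = 0.05 is 3.841.
Since 0.102 < 3.841, we fail to reject the null hypothesis — the data are consistent with the 15:1 ratio.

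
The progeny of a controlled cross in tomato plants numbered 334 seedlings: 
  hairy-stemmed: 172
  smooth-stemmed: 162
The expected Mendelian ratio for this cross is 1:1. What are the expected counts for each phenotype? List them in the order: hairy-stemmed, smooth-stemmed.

167, 167

Expected counts for N = 334 under a 1:1 ratio (total parts = 2):
  hairy-stemmed: 334 × 1/2 = 167
  smooth-stemmed: 334 × 1/2 = 167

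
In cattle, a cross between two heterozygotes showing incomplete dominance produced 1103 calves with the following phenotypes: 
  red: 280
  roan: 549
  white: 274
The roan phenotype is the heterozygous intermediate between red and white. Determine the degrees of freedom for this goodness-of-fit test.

With incomplete dominance, a heterozygote × heterozygote cross gives a 1:2:1 phenotypic ratio.
A goodness-of-fit test with 3 phenotype classes has df = 3 − 1 = 2.

2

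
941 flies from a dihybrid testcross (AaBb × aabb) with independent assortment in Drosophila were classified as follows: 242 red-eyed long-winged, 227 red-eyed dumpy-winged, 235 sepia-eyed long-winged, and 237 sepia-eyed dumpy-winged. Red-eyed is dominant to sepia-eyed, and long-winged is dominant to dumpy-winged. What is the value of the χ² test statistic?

0.496

A dihybrid testcross with independent assortment gives a 1:1:1:1 ratio.
Under the 1:1:1:1 hypothesis (Σ ratio = 4, N = 941):
  red-eyed long-winged: 941 × 1/4 = 235.25
  red-eyed dumpy-winged: 941 × 1/4 = 235.25
  sepia-eyed long-winged: 941 × 1/4 = 235.25
  sepia-eyed dumpy-winged: 941 × 1/4 = 235.25
χ² = Σ (O − E)² / E
  red-eyed long-winged: (242 − 235.25)² / 235.25 = 0.1937
  red-eyed dumpy-winged: (227 − 235.25)² / 235.25 = 0.2893
  sepia-eyed long-winged: (235 − 235.25)² / 235.25 = 0.0003
  sepia-eyed dumpy-winged: (237 − 235.25)² / 235.25 = 0.0130
χ² = 0.1937 + 0.2893 + 0.0003 + 0.0130 = 0.4963 ≈ 0.496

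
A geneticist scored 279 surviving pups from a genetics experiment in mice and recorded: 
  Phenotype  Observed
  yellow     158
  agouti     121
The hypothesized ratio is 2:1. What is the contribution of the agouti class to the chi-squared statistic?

8.430

Under the 2:1 hypothesis (Σ ratio = 3, N = 279):
  yellow: 279 × 2/3 = 186
  agouti: 279 × 1/3 = 93
Contribution of agouti: (121 − 93)² / 93 = 8.4301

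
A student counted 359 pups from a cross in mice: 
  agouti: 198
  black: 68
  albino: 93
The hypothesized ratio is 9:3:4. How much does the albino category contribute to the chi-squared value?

0.118

The 9:3:4 ratio has 16 parts, so with N = 359 the expected counts are:
  agouti: 359 × 9/16 = 201.9375
  black: 359 × 3/16 = 67.3125
  albino: 359 × 4/16 = 89.75
Contribution of albino: (93 − 89.75)² / 89.75 = 0.1177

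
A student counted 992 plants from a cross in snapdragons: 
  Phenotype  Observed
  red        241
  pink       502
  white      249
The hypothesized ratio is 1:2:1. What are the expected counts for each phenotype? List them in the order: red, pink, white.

248, 496, 248

The 1:2:1 ratio has 4 parts, so with N = 992 the expected counts are:
  red: 992 × 1/4 = 248
  pink: 992 × 2/4 = 496
  white: 992 × 1/4 = 248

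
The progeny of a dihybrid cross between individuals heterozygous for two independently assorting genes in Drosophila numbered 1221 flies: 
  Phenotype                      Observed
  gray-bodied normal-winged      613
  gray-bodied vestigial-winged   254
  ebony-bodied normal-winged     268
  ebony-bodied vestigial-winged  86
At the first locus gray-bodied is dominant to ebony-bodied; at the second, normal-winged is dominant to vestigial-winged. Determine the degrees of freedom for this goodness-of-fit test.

3

A dihybrid F₂ with independent assortment and complete dominance at both loci gives a 9:3:3:1 phenotypic ratio.
A goodness-of-fit test with 4 phenotype classes has df = 4 − 1 = 3.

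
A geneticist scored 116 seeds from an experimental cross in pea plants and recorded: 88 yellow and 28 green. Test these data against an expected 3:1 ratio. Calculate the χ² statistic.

Expected counts for N = 116 under a 3:1 ratio (total parts = 4):
  yellow: 116 × 3/4 = 87
  green: 116 × 1/4 = 29
χ² = Σ (O − E)² / E
  yellow: (88 − 87)² / 87 = 0.0115
  green: (28 − 29)² / 29 = 0.0345
χ² = 0.0115 + 0.0345 = 0.046

0.046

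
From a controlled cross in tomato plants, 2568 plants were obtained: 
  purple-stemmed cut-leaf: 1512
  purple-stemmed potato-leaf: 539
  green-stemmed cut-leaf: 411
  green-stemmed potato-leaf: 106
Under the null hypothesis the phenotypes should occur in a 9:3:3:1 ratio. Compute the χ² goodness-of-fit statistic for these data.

The 9:3:3:1 ratio has 16 parts, so with N = 2568 the expected counts are:
  purple-stemmed cut-leaf: 2568 × 9/16 = 1444.5
  purple-stemmed potato-leaf: 2568 × 3/16 = 481.5
  green-stemmed cut-leaf: 2568 × 3/16 = 481.5
  green-stemmed potato-leaf: 2568 × 1/16 = 160.5
χ² = Σ (O − E)² / E
  purple-stemmed cut-leaf: (1512 − 1444.5)² / 1444.5 = 3.1542
  purple-stemmed potato-leaf: (539 − 481.5)² / 481.5 = 6.8666
  green-stemmed cut-leaf: (411 − 481.5)² / 481.5 = 10.3224
  green-stemmed potato-leaf: (106 − 160.5)² / 160.5 = 18.5062
χ² = 3.1542 + 6.8666 + 10.3224 + 18.5062 = 38.8494 ≈ 38.849

38.849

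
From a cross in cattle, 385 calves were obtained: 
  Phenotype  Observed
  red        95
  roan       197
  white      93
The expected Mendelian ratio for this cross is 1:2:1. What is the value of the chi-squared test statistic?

0.231

Total ratio parts = 4. Expected numbers out of 385:
  red: 385 × 1/4 = 96.25
  roan: 385 × 2/4 = 192.5
  white: 385 × 1/4 = 96.25
χ² = Σ (O − E)² / E
  red: (95 − 96.25)² / 96.25 = 0.0162
  roan: (197 − 192.5)² / 192.5 = 0.1052
  white: (93 − 96.25)² / 96.25 = 0.1097
χ² = 0.0162 + 0.1052 + 0.1097 = 0.2311 ≈ 0.231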